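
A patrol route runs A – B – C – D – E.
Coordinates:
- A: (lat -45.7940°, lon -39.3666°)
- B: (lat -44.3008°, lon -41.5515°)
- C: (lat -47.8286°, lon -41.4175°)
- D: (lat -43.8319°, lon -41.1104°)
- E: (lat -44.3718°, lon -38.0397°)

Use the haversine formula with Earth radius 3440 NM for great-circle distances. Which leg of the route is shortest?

Leg distances:
A→B: 128.9 NM
B→C: 211.9 NM
C→D: 240.3 NM
D→E: 136.3 NM
The shortest leg is A–B at 128.9 NM.

A–B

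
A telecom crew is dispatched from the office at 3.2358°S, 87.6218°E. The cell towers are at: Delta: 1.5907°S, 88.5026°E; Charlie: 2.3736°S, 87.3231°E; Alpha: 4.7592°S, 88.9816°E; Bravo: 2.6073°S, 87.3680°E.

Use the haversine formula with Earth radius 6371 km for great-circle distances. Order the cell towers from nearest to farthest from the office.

Distance from the office at 3.2358°S, 87.6218°E to each:
Bravo 2.6073°S, 87.3680°E: 75.4 km
Charlie 2.3736°S, 87.3231°E: 101.4 km
Delta 1.5907°S, 88.5026°E: 207.5 km
Alpha 4.7592°S, 88.9816°E: 226.8 km

Bravo, Charlie, Delta, Alpha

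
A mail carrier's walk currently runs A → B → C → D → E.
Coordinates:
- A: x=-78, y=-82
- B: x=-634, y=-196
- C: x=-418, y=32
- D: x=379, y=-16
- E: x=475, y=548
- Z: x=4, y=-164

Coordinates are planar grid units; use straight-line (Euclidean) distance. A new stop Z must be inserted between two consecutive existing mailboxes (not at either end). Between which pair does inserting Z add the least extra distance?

between C and D

Added distance for inserting Z between each consecutive pair:
A–B: 187.2
B–C: 790.0
C–D: 70.0
D–E: 684.7
Smallest added distance is 70.0, inserting between C and D.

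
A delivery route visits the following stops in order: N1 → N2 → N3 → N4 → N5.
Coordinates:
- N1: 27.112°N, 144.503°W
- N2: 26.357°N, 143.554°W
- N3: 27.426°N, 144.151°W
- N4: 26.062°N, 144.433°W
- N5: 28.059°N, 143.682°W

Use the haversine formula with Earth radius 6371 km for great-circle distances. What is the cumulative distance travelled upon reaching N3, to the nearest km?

259 km

Leg distances:
N1→N2: 126.2 km  (cumulative 126.2 km)
N2→N3: 132.8 km  (cumulative 259.0 km)
Cumulative distance at N3 ≈ 259 km.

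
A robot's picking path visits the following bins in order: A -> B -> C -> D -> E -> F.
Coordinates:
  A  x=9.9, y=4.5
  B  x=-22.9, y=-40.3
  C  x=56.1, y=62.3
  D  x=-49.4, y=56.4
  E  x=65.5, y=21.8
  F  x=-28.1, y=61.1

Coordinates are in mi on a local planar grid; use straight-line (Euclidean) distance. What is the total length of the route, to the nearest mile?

512 mi

Leg distances:
A→B: 55.5 mi  (cumulative 55.5 mi)
B→C: 129.5 mi  (cumulative 185.0 mi)
C→D: 105.7 mi  (cumulative 290.7 mi)
D→E: 120.0 mi  (cumulative 410.7 mi)
E→F: 101.5 mi  (cumulative 512.2 mi)
Total route length ≈ 512 mi.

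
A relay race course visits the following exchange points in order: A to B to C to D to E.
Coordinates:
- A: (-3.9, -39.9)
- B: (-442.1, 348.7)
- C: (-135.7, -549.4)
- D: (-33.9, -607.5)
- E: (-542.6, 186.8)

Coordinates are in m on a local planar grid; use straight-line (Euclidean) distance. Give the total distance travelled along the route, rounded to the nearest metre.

Leg distances:
A→B: 585.7 m  (cumulative 585.7 m)
B→C: 948.9 m  (cumulative 1534.6 m)
C→D: 117.2 m  (cumulative 1651.8 m)
D→E: 943.2 m  (cumulative 2595.1 m)
Total route length ≈ 2595 m.

2595 m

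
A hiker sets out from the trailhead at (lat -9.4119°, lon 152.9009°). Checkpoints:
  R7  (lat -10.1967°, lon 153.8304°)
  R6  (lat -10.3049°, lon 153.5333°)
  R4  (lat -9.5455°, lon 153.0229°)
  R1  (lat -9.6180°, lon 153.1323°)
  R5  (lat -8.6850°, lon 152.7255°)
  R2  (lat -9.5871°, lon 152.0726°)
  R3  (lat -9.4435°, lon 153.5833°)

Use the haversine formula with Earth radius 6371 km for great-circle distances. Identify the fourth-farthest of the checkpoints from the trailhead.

R5

Distance to each, sorted:
R7: 134.1 km
R6: 121.1 km
R2: 92.9 km
R5: 83.1 km
R3: 74.9 km
R1: 34.2 km
R4: 20.0 km
The fourth-farthest is R5 at 83.1 km.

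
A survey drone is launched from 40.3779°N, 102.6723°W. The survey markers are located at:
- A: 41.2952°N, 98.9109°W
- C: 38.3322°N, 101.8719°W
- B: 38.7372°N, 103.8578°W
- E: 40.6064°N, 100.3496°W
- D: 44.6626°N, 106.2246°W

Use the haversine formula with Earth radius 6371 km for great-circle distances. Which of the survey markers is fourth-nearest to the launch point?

A

Distance to each, sorted:
E: 198.0 km
B: 208.8 km
C: 237.7 km
A: 332.4 km
D: 558.2 km
The fourth-nearest is A at 332.4 km.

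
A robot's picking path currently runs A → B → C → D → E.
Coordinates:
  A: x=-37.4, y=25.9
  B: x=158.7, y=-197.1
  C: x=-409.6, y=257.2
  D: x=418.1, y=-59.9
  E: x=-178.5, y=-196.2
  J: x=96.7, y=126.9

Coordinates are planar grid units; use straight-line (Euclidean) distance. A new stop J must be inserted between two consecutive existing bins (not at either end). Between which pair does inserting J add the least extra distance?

Added distance for inserting J between each consecutive pair:
A–B: 200.8
B–C: 125.1
C–D: 8.2
D–E: 184.2
Smallest added distance is 8.2, inserting between C and D.

between C and D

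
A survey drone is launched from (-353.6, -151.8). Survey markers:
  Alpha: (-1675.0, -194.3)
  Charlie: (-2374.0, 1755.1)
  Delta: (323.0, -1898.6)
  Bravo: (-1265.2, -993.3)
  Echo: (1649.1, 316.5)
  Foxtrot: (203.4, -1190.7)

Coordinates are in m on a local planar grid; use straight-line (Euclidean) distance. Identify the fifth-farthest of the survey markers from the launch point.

Bravo

Distance to each, sorted:
Charlie: 2778.2 m
Echo: 2056.7 m
Delta: 1873.3 m
Alpha: 1322.1 m
Bravo: 1240.6 m
Foxtrot: 1178.8 m
The fifth-farthest is Bravo at 1240.6 m.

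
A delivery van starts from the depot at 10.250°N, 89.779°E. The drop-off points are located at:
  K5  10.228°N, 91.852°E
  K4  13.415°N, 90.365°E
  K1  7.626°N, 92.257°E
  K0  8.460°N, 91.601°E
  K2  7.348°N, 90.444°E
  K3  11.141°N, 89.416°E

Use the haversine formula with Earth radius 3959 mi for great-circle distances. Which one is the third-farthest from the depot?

Distances from the depot (10.250°N, 89.779°E):
K1: 247.9 mi
K4: 222.3 mi
K2: 205.6 mi
K0: 175.3 mi
K5: 141.0 mi
K3: 66.3 mi
The third-farthest is K2 at 205.6 mi.

K2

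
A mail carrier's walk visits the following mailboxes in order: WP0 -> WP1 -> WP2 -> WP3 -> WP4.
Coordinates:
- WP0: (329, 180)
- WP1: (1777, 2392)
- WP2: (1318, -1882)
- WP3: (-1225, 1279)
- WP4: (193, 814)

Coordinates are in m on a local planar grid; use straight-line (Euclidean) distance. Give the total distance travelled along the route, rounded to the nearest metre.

Leg distances:
WP0→WP1: 2643.8 m  (cumulative 2643.8 m)
WP1→WP2: 4298.6 m  (cumulative 6942.4 m)
WP2→WP3: 4056.9 m  (cumulative 10999.3 m)
WP3→WP4: 1492.3 m  (cumulative 12491.6 m)
Total route length ≈ 12492 m.

12492 m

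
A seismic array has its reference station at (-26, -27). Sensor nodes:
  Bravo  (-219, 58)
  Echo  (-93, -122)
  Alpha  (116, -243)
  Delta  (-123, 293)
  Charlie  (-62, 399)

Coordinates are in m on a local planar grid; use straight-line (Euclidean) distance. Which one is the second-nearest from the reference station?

Distance to each, sorted:
Echo: 116.2 m
Bravo: 210.9 m
Alpha: 258.5 m
Delta: 334.4 m
Charlie: 427.5 m
The second-nearest is Bravo at 210.9 m.

Bravo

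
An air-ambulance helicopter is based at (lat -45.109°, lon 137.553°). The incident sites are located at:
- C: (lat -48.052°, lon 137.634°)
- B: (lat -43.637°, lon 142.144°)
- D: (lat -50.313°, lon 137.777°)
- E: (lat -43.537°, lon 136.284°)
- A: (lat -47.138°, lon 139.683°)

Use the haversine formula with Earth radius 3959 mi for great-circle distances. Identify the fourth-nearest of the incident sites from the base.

Distance to each, sorted:
E: 125.4 mi
A: 173.4 mi
C: 203.4 mi
B: 248.5 mi
D: 359.7 mi
The fourth-nearest is B at 248.5 mi.

B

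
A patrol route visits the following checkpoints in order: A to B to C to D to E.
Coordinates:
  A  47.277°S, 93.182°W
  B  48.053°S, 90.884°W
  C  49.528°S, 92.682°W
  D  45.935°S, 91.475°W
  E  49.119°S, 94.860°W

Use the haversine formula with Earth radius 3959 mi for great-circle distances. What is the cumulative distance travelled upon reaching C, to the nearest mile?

250 mi

Leg distances:
A→B: 119.6 mi  (cumulative 119.6 mi)
B→C: 130.7 mi  (cumulative 250.3 mi)
Cumulative distance at C ≈ 250 mi.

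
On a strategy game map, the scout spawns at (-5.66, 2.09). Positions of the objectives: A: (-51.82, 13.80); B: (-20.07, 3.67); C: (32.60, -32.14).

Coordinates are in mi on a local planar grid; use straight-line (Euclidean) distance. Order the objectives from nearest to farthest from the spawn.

Distance from the spawn at (-5.66, 2.09) to each:
B (-20.07, 3.67): 14.5 mi
A (-51.82, 13.80): 47.6 mi
C (32.60, -32.14): 51.3 mi

B, A, C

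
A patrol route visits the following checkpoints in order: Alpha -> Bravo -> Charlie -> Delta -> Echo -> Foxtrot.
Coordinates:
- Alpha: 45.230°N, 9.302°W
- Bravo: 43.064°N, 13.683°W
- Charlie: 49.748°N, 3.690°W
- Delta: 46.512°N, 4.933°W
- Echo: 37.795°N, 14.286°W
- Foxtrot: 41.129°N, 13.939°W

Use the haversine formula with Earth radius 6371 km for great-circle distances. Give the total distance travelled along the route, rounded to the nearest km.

Leg distances:
Alpha→Bravo: 424.4 km  (cumulative 424.4 km)
Bravo→Charlie: 1065.7 km  (cumulative 1490.1 km)
Charlie→Delta: 371.4 km  (cumulative 1861.6 km)
Delta→Echo: 1236.7 km  (cumulative 3098.3 km)
Echo→Foxtrot: 371.9 km  (cumulative 3470.2 km)
Total route length ≈ 3470 km.

3470 km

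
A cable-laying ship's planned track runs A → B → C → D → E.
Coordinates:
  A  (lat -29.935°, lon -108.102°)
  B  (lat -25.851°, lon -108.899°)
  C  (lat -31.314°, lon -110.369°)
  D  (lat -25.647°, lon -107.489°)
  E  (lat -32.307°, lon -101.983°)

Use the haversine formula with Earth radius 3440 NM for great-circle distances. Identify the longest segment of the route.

D–E

Leg distances:
A→B: 248.8 NM
B→C: 337.0 NM
C→D: 372.6 NM
D→E: 493.3 NM
The longest leg is D–E at 493.3 NM.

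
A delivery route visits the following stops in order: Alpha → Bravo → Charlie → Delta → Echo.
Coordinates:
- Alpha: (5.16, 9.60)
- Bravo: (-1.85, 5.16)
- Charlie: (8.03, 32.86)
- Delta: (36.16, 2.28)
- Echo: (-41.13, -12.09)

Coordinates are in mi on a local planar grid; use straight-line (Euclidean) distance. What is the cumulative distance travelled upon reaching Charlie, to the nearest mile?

38 mi

Leg distances:
Alpha→Bravo: 8.3 mi  (cumulative 8.3 mi)
Bravo→Charlie: 29.4 mi  (cumulative 37.7 mi)
Cumulative distance at Charlie ≈ 38 mi.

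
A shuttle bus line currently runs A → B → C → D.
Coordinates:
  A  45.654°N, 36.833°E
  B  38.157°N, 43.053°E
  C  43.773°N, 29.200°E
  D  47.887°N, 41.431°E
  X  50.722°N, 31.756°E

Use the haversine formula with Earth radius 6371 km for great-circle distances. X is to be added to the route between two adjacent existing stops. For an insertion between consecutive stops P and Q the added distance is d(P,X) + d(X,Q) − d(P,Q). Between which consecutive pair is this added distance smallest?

between C and D

Added distance for inserting X between each consecutive pair:
A–B: 1354.4 km
B–C: 1134.6 km
C–D: 513.9 km
Smallest added distance is 513.9 km, inserting between C and D.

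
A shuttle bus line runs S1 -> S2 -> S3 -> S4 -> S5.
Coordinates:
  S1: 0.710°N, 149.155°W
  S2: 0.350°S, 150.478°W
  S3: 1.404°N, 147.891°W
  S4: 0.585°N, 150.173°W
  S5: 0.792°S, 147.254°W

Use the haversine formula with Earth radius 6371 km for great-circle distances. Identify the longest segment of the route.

S4–S5

Leg distances:
S1→S2: 188.5 km
S2→S3: 347.5 km
S3→S4: 269.6 km
S4→S5: 358.9 km
The longest leg is S4–S5 at 358.9 km.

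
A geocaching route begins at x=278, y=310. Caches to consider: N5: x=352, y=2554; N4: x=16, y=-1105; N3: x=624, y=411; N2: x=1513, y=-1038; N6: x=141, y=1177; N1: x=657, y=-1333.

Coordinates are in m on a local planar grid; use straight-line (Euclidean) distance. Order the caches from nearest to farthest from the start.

Distances from the start:
N3 x=624, y=411: 360.4 m
N6 x=141, y=1177: 877.8 m
N4 x=16, y=-1105: 1439.1 m
N1 x=657, y=-1333: 1686.1 m
N2 x=1513, y=-1038: 1828.2 m
N5 x=352, y=2554: 2245.2 m

N3, N6, N4, N1, N2, N5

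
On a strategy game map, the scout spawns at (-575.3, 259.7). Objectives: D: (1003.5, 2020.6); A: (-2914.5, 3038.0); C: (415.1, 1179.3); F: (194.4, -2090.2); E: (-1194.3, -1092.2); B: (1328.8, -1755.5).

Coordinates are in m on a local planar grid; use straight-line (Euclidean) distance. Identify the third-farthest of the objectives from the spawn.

F

Distances from the spawn ((-575.3, 259.7)):
A: 3631.9 m
B: 2772.5 m
F: 2472.7 m
D: 2365.0 m
E: 1486.9 m
C: 1351.5 m
The third-farthest is F at 2472.7 m.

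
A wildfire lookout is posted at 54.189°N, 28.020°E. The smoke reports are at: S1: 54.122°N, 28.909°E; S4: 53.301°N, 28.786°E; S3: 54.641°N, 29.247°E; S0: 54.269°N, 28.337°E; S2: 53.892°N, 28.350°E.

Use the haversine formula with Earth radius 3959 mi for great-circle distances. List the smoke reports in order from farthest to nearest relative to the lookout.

Distance from the lookout at 54.189°N, 28.020°E to each:
S4 53.301°N, 28.786°E: 68.9 mi
S3 54.641°N, 29.247°E: 58.4 mi
S1 54.122°N, 28.909°E: 36.3 mi
S2 53.892°N, 28.350°E: 24.5 mi
S0 54.269°N, 28.337°E: 13.9 mi

S4, S3, S1, S2, S0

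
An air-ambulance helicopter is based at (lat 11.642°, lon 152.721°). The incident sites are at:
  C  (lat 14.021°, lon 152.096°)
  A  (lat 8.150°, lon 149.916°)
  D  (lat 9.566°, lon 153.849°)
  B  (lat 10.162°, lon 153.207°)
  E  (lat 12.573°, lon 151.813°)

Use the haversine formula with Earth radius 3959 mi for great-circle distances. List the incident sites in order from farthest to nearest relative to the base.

Distances from the base:
A (lat 8.150°, lon 149.916°): 307.7 mi
C (lat 14.021°, lon 152.096°): 169.7 mi
D (lat 9.566°, lon 153.849°): 162.6 mi
B (lat 10.162°, lon 153.207°): 107.4 mi
E (lat 12.573°, lon 151.813°): 88.9 mi

A, C, D, B, E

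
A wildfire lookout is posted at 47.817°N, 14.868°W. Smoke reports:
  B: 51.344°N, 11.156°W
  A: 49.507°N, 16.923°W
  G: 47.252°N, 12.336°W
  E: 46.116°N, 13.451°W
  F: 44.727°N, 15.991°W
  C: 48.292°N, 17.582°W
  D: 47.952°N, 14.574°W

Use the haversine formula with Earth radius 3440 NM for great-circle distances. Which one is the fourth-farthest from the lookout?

Distance to each, sorted:
B: 256.3 NM
F: 191.3 NM
A: 130.1 NM
E: 117.5 NM
C: 112.6 NM
G: 108.1 NM
D: 14.3 NM
The fourth-farthest is E at 117.5 NM.

E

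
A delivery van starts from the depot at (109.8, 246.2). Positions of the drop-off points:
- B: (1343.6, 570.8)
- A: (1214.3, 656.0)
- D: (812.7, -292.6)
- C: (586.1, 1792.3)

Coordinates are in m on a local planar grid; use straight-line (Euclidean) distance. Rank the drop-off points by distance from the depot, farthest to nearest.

C, B, A, D

Computing each straight-line distance from (109.8, 246.2):
C (586.1, 1792.3): 1617.8 m
B (1343.6, 570.8): 1275.8 m
A (1214.3, 656.0): 1178.1 m
D (812.7, -292.6): 885.6 m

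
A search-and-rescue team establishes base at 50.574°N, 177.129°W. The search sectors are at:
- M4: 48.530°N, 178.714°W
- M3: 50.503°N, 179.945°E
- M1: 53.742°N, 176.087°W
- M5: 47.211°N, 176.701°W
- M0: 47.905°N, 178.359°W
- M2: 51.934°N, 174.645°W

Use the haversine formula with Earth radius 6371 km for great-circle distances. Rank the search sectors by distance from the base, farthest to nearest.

Distance from the base at 50.574°N, 177.129°W to each:
M5 47.211°N, 176.701°W: 375.3 km
M1 53.742°N, 176.087°W: 359.4 km
M0 47.905°N, 178.359°W: 309.9 km
M4 48.530°N, 178.714°W: 254.4 km
M2 51.934°N, 174.645°W: 229.7 km
M3 50.503°N, 179.945°E: 206.9 km

M5, M1, M0, M4, M2, M3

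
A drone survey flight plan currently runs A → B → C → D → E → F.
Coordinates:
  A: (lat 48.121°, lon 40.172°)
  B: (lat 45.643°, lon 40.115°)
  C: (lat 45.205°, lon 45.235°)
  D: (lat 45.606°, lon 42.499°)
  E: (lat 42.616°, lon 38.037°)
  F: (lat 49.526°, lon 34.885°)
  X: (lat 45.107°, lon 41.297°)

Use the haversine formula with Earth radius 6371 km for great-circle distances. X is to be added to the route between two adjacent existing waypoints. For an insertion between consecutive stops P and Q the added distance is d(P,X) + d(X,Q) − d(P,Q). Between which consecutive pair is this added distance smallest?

between D and E

Added distance for inserting X between each consecutive pair:
A–B: 180.3 km
B–C: 16.4 km
C–D: 199.8 km
D–E: 2.7 km
E–F: 263.8 km
Smallest added distance is 2.7 km, inserting between D and E.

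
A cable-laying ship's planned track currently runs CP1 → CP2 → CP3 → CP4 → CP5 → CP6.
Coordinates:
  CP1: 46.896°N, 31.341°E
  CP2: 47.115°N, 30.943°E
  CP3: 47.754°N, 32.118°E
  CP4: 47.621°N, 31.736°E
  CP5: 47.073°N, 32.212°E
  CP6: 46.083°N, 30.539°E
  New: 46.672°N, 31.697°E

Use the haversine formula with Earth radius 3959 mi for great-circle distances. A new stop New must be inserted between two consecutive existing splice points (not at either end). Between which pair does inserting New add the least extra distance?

between CP5 and CP6

Added distance for inserting New between each consecutive pair:
CP1–CP2: 45.7 mi
CP2–CP3: 53.8 mi
CP3–CP4: 122.9 mi
CP4–CP5: 58.5 mi
CP5–CP6: 0.6 mi
Smallest added distance is 0.6 mi, inserting between CP5 and CP6.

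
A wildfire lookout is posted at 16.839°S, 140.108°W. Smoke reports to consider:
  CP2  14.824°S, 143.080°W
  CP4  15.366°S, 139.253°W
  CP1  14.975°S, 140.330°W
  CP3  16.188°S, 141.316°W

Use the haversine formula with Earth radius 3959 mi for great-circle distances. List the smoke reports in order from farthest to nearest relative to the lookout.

Distances from the lookout:
CP2 14.824°S, 143.080°W: 241.7 mi
CP1 14.975°S, 140.330°W: 129.6 mi
CP4 15.366°S, 139.253°W: 116.5 mi
CP3 16.188°S, 141.316°W: 91.8 mi

CP2, CP1, CP4, CP3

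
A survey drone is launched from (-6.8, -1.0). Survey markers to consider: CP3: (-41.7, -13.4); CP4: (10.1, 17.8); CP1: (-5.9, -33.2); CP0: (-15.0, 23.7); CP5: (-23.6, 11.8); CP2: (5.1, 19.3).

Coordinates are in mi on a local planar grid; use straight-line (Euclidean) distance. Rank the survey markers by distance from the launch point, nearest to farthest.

Distances from the launch point:
CP5 (-23.6, 11.8): 21.1 mi
CP2 (5.1, 19.3): 23.5 mi
CP4 (10.1, 17.8): 25.3 mi
CP0 (-15.0, 23.7): 26.0 mi
CP1 (-5.9, -33.2): 32.2 mi
CP3 (-41.7, -13.4): 37.0 mi

CP5, CP2, CP4, CP0, CP1, CP3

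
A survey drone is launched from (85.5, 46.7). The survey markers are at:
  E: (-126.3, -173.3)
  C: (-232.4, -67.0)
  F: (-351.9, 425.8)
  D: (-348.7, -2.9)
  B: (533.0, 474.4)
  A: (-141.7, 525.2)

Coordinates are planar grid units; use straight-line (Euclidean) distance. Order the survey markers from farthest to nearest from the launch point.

Distances from the launch point:
B (533.0, 474.4): 619.0
F (-351.9, 425.8): 578.8
A (-141.7, 525.2): 529.7
D (-348.7, -2.9): 437.0
C (-232.4, -67.0): 337.6
E (-126.3, -173.3): 305.4

B, F, A, D, C, E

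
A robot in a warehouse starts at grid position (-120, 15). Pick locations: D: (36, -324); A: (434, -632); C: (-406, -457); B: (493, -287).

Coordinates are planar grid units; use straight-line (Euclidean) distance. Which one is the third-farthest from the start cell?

C

Distances from the start cell ((-120, 15)):
A: 851.8
B: 683.4
C: 551.9
D: 373.2
The third-farthest is C at 551.9.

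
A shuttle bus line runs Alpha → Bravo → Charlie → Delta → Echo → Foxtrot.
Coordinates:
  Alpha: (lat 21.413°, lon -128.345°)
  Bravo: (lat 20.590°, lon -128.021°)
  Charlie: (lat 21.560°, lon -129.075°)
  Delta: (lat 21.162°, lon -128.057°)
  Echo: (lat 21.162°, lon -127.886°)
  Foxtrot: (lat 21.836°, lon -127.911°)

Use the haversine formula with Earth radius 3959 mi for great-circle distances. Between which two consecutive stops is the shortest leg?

Leg distances:
Alpha→Bravo: 60.6 mi
Bravo→Charlie: 95.4 mi
Charlie→Delta: 71.0 mi
Delta→Echo: 11.0 mi
Echo→Foxtrot: 46.6 mi
The shortest leg is Delta–Echo at 11.0 mi.

Delta–Echo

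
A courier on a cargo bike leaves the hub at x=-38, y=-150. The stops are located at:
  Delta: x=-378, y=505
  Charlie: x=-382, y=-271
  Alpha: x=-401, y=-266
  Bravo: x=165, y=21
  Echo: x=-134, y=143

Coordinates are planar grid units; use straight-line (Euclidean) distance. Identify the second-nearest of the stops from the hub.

Distances from the hub (x=-38, y=-150):
Bravo: 265.4
Echo: 308.3
Charlie: 364.7
Alpha: 381.1
Delta: 738.0
The second-nearest is Echo at 308.3.

Echo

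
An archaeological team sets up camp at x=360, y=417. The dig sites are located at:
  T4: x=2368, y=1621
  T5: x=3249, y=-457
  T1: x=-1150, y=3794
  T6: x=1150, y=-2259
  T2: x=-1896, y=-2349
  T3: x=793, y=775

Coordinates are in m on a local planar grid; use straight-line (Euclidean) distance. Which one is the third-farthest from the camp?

Distance to each, sorted:
T1: 3699.2 m
T2: 3569.4 m
T5: 3018.3 m
T6: 2790.2 m
T4: 2341.3 m
T3: 561.8 m
The third-farthest is T5 at 3018.3 m.

T5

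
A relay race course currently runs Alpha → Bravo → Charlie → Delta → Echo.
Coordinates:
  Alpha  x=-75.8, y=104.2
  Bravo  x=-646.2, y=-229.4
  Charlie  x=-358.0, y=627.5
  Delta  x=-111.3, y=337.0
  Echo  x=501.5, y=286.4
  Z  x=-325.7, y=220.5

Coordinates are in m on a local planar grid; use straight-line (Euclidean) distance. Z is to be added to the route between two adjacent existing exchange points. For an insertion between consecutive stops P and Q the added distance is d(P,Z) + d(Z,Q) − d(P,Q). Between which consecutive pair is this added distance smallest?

Added distance for inserting Z between each consecutive pair:
Alpha–Bravo: 167.2 m
Bravo–Charlie: 56.6 m
Charlie–Delta: 271.2 m
Delta–Echo: 458.9 m
Smallest added distance is 56.6 m, inserting between Bravo and Charlie.

between Bravo and Charlie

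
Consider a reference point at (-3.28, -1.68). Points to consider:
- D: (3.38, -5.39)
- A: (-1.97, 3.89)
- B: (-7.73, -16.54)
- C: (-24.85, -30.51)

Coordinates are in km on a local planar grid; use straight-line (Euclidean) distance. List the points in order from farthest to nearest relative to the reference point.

Distances from the reference point:
C (-24.85, -30.51): 36.0 km
B (-7.73, -16.54): 15.5 km
D (3.38, -5.39): 7.6 km
A (-1.97, 3.89): 5.7 km

C, B, D, A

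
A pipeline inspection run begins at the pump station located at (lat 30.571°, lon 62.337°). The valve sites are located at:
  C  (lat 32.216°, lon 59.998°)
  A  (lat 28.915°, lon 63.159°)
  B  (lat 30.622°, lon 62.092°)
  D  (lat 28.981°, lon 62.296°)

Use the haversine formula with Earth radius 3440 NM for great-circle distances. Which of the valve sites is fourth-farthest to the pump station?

B

Distance to each, sorted:
C: 155.3 NM
A: 108.3 NM
D: 95.5 NM
B: 13.0 NM
The fourth-farthest is B at 13.0 NM.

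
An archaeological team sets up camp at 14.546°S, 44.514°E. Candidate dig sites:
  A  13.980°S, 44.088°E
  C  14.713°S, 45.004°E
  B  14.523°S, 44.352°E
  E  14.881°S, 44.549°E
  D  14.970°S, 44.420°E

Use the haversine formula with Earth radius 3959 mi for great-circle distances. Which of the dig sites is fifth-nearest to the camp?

A

Distances from the camp (14.546°S, 44.514°E):
B: 11.0 mi
E: 23.3 mi
D: 30.0 mi
C: 34.7 mi
A: 48.4 mi
The fifth-nearest is A at 48.4 mi.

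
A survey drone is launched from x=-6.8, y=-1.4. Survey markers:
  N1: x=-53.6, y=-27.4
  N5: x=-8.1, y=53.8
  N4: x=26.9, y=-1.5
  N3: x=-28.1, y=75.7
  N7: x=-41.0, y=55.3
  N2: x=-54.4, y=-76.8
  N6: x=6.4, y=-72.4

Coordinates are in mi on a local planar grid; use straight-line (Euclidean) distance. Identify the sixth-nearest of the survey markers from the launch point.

N3

Distances from the launch point (x=-6.8, y=-1.4):
N4: 33.7 mi
N1: 53.5 mi
N5: 55.2 mi
N7: 66.2 mi
N6: 72.2 mi
N3: 80.0 mi
N2: 89.2 mi
The sixth-nearest is N3 at 80.0 mi.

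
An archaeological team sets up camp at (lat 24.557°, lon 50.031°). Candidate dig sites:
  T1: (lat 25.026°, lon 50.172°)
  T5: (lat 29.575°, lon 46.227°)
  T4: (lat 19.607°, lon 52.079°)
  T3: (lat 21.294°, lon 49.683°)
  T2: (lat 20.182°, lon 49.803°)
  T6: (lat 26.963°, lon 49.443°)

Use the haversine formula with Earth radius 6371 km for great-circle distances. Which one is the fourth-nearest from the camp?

T2

Distances from the camp ((lat 24.557°, lon 50.031°)):
T1: 54.1 km
T6: 273.9 km
T3: 364.6 km
T2: 487.0 km
T4: 589.4 km
T5: 673.1 km
The fourth-nearest is T2 at 487.0 km.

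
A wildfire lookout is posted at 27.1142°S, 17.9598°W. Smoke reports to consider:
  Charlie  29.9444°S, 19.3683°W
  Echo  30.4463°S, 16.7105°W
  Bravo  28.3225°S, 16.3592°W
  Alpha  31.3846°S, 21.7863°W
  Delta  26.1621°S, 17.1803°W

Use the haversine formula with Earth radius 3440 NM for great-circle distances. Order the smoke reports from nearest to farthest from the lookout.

Delta, Bravo, Charlie, Echo, Alpha

Computing each great-circle distance from 27.1142°S, 17.9598°W:
Delta 26.1621°S, 17.1803°W: 70.8 NM
Bravo 28.3225°S, 16.3592°W: 111.8 NM
Charlie 29.9444°S, 19.3683°W: 185.5 NM
Echo 30.4463°S, 16.7105°W: 210.6 NM
Alpha 31.3846°S, 21.7863°W: 325.4 NM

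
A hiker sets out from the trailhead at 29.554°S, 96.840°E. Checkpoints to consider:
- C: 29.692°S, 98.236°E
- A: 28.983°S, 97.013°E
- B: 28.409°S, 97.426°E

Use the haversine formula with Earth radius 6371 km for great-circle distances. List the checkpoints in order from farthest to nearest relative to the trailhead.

B, C, A

Distances from the trailhead:
B 28.409°S, 97.426°E: 139.5 km
C 29.692°S, 98.236°E: 135.8 km
A 28.983°S, 97.013°E: 65.7 km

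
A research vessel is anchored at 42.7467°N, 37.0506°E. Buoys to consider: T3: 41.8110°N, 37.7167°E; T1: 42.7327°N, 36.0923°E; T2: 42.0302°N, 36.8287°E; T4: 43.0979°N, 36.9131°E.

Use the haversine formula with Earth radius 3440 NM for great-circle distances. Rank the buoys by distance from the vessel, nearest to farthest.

T4, T1, T2, T3

Distance from the vessel at 42.7467°N, 37.0506°E to each:
T4 43.0979°N, 36.9131°E: 21.9 NM
T1 42.7327°N, 36.0923°E: 42.3 NM
T2 42.0302°N, 36.8287°E: 44.1 NM
T3 41.8110°N, 37.7167°E: 63.5 NM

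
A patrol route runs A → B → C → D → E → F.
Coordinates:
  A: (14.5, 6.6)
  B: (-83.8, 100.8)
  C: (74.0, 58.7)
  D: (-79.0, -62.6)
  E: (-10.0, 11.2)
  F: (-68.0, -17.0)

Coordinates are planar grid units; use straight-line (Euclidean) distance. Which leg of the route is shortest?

Leg distances:
A→B: 136.1
B→C: 163.3
C→D: 195.3
D→E: 101.0
E→F: 64.5
The shortest leg is E–F at 64.5.

E–F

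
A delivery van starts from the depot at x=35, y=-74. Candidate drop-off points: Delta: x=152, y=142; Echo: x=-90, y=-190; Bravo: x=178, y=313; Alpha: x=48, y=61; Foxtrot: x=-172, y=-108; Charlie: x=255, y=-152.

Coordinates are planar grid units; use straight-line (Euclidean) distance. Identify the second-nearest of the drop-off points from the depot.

Echo

Distance to each, sorted:
Alpha: 135.6
Echo: 170.5
Foxtrot: 209.8
Charlie: 233.4
Delta: 245.7
Bravo: 412.6
The second-nearest is Echo at 170.5.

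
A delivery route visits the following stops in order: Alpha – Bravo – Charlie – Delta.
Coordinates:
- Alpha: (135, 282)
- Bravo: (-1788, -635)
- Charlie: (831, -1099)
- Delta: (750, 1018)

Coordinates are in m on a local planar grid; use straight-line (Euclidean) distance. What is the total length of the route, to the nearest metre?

Leg distances:
Alpha→Bravo: 2130.5 m  (cumulative 2130.5 m)
Bravo→Charlie: 2659.8 m  (cumulative 4790.2 m)
Charlie→Delta: 2118.5 m  (cumulative 6908.8 m)
Total route length ≈ 6909 m.

6909 m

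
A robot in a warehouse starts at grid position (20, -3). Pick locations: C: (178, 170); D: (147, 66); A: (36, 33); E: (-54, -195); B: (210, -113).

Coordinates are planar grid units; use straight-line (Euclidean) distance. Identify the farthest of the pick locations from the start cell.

Distances from the start cell ((20, -3)):
C: 234.3
B: 219.5
E: 205.8
D: 144.5
A: 39.4
The farthest is C at 234.3.

C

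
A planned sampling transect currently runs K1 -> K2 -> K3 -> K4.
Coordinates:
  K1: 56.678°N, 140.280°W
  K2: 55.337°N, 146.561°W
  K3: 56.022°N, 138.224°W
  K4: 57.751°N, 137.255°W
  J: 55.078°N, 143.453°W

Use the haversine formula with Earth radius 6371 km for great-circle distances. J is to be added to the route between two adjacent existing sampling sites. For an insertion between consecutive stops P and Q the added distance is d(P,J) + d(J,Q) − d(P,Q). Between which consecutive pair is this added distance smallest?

Added distance for inserting J between each consecutive pair:
K1–K2: 47.6 km
K2–K3: 16.6 km
K3–K4: 627.2 km
Smallest added distance is 16.6 km, inserting between K2 and K3.

between K2 and K3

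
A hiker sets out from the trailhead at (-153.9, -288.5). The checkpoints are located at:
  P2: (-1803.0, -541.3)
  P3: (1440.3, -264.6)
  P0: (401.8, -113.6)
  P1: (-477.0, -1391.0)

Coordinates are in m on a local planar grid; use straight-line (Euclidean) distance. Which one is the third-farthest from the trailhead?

P1

Distances from the trailhead ((-153.9, -288.5)):
P2: 1668.4 m
P3: 1594.4 m
P1: 1148.9 m
P0: 582.6 m
The third-farthest is P1 at 1148.9 m.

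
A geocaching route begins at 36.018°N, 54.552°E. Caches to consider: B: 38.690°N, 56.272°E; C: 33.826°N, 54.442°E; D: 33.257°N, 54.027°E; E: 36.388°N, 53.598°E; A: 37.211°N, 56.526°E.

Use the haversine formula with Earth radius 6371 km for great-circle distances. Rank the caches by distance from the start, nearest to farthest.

E, A, C, D, B

Computing each great-circle distance from 36.018°N, 54.552°E:
E 36.388°N, 53.598°E: 95.0 km
A 37.211°N, 56.526°E: 220.5 km
C 33.826°N, 54.442°E: 243.9 km
D 33.257°N, 54.027°E: 310.7 km
B 38.690°N, 56.272°E: 333.7 km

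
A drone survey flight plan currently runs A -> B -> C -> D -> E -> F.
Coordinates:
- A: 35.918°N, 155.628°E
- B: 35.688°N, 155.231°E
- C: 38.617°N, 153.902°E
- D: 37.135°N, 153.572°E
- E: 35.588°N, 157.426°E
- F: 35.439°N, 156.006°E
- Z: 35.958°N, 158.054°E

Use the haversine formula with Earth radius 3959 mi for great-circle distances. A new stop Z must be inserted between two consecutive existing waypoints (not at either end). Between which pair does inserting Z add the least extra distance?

between D and E

Added distance for inserting Z between each consecutive pair:
A–B: 267.7 mi
B–C: 237.0 mi
C–D: 450.7 mi
D–E: 65.6 mi
E–F: 83.4 mi
Smallest added distance is 65.6 mi, inserting between D and E.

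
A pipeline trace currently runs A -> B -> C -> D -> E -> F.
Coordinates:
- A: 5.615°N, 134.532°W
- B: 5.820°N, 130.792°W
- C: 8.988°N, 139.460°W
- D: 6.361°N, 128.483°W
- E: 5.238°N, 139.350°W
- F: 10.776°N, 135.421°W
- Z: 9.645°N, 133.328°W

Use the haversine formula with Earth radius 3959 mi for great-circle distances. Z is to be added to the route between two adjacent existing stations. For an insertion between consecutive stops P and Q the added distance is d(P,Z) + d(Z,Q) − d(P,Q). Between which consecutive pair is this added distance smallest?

Added distance for inserting Z between each consecutive pair:
A–B: 349.1 mi
B–C: 103.9 mi
C–D: 49.1 mi
D–E: 163.4 mi
E–F: 207.5 mi
Smallest added distance is 49.1 mi, inserting between C and D.

between C and D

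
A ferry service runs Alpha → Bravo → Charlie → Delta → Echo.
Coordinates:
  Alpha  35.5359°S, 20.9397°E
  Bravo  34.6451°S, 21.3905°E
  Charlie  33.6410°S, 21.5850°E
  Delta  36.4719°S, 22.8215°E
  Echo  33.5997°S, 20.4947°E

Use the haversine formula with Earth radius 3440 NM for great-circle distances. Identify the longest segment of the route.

Delta–Echo

Leg distances:
Alpha→Bravo: 57.9 NM
Bravo→Charlie: 61.1 NM
Charlie→Delta: 180.5 NM
Delta→Echo: 206.9 NM
The longest leg is Delta–Echo at 206.9 NM.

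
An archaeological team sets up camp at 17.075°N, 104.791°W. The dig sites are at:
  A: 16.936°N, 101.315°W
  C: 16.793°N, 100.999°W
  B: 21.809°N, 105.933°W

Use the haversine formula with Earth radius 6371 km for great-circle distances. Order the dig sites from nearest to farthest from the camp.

A, C, B

Distance from the camp at 17.075°N, 104.791°W to each:
A 16.936°N, 101.315°W: 369.9 km
C 16.793°N, 100.999°W: 404.6 km
B 21.809°N, 105.933°W: 539.8 km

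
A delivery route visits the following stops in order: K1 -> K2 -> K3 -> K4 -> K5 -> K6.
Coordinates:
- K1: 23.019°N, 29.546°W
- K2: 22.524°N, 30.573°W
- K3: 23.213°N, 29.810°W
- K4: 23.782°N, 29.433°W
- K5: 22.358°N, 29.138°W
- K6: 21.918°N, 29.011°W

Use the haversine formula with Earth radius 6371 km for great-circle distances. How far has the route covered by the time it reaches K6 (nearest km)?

514 km

Leg distances:
K1→K2: 118.8 km  (cumulative 118.8 km)
K2→K3: 109.5 km  (cumulative 228.3 km)
K3→K4: 74.0 km  (cumulative 302.3 km)
K4→K5: 161.2 km  (cumulative 463.5 km)
K5→K6: 50.6 km  (cumulative 514.1 km)
Cumulative distance at K6 ≈ 514 km.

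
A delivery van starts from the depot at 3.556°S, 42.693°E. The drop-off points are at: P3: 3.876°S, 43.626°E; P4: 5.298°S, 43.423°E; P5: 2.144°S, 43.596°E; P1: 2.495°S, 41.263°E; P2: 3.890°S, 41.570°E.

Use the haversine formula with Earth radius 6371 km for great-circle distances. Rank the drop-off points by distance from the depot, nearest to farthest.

Distance from the depot at 3.556°S, 42.693°E to each:
P3 3.876°S, 43.626°E: 109.5 km
P2 3.890°S, 41.570°E: 130.0 km
P5 2.144°S, 43.596°E: 186.3 km
P1 2.495°S, 41.263°E: 197.8 km
P4 5.298°S, 43.423°E: 209.9 km

P3, P2, P5, P1, P4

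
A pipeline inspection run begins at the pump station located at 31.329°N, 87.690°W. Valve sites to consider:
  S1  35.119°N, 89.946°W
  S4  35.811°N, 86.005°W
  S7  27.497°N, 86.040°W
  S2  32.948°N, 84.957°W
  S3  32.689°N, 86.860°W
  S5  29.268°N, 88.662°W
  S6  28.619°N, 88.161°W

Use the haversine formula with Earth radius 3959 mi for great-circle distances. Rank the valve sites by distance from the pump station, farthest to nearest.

Distance from the pump station at 31.329°N, 87.690°W to each:
S4 35.811°N, 86.005°W: 324.5 mi
S1 35.119°N, 89.946°W: 292.5 mi
S7 27.497°N, 86.040°W: 282.8 mi
S2 32.948°N, 84.957°W: 195.1 mi
S6 28.619°N, 88.161°W: 189.4 mi
S5 29.268°N, 88.662°W: 153.8 mi
S3 32.689°N, 86.860°W: 105.8 mi

S4, S1, S7, S2, S6, S5, S3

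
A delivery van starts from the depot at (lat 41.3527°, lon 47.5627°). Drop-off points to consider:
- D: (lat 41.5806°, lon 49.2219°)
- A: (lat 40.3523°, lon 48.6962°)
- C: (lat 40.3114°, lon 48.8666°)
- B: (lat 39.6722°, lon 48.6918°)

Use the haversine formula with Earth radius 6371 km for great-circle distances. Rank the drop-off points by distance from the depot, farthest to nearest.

B, C, A, D

Distance from the depot at (lat 41.3527°, lon 47.5627°) to each:
B (lat 39.6722°, lon 48.6918°): 209.8 km
C (lat 40.3114°, lon 48.8666°): 159.5 km
A (lat 40.3523°, lon 48.6962°): 146.5 km
D (lat 41.5806°, lon 49.2219°): 140.6 km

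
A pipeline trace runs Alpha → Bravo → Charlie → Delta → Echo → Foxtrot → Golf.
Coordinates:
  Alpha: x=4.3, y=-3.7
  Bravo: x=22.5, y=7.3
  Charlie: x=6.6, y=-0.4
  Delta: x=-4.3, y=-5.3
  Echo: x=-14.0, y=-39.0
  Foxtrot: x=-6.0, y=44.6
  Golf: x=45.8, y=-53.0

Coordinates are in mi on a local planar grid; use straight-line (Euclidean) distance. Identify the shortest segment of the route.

Leg distances:
Alpha→Bravo: 21.3 mi
Bravo→Charlie: 17.7 mi
Charlie→Delta: 12.0 mi
Delta→Echo: 35.1 mi
Echo→Foxtrot: 84.0 mi
Foxtrot→Golf: 110.5 mi
The shortest leg is Charlie–Delta at 12.0 mi.

Charlie–Delta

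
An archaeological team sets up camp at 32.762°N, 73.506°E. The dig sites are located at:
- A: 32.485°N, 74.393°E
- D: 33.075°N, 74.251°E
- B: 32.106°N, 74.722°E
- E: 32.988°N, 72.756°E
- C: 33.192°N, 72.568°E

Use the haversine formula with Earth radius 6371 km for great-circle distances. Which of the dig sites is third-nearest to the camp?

A

Distance to each, sorted:
E: 74.4 km
D: 77.8 km
A: 88.6 km
C: 99.7 km
B: 135.4 km
The third-nearest is A at 88.6 km.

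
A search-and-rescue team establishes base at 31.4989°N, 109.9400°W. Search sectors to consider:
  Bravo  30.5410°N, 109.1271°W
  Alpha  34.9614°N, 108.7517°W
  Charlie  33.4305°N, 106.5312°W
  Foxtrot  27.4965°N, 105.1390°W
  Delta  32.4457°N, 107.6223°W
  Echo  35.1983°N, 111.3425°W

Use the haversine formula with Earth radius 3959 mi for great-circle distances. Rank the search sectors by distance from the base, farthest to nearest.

Distance from the base at 31.4989°N, 109.9400°W to each:
Foxtrot 27.4965°N, 105.1390°W: 399.7 mi
Echo 35.1983°N, 111.3425°W: 268.1 mi
Alpha 34.9614°N, 108.7517°W: 248.9 mi
Charlie 33.4305°N, 106.5312°W: 239.4 mi
Delta 32.4457°N, 107.6223°W: 150.8 mi
Bravo 30.5410°N, 109.1271°W: 81.8 mi

Foxtrot, Echo, Alpha, Charlie, Delta, Bravo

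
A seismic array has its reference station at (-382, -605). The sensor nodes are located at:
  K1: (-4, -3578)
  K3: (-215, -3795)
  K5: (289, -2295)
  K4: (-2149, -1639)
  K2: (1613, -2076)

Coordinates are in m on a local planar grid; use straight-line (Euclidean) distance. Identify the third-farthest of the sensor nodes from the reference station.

K2

Distances from the reference station ((-382, -605)):
K3: 3194.4 m
K1: 2996.9 m
K2: 2478.7 m
K4: 2047.3 m
K5: 1818.3 m
The third-farthest is K2 at 2478.7 m.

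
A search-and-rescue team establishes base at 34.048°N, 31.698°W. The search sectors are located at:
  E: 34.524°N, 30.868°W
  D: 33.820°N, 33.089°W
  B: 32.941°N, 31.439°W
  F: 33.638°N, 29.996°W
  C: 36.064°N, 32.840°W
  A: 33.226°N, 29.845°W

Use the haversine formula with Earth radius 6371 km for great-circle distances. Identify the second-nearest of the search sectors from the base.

Distances from the base (34.048°N, 31.698°W):
E: 92.8 km
B: 125.4 km
D: 130.8 km
F: 163.7 km
A: 194.4 km
C: 247.1 km
The second-nearest is B at 125.4 km.

B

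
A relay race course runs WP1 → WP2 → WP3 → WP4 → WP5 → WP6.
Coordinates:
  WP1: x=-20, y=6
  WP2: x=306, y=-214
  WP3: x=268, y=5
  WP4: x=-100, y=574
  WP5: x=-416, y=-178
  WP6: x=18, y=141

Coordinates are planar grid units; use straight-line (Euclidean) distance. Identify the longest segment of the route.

Leg distances:
WP1→WP2: 393.3
WP2→WP3: 222.3
WP3→WP4: 677.6
WP4→WP5: 815.7
WP5→WP6: 538.6
The longest leg is WP4–WP5 at 815.7.

WP4–WP5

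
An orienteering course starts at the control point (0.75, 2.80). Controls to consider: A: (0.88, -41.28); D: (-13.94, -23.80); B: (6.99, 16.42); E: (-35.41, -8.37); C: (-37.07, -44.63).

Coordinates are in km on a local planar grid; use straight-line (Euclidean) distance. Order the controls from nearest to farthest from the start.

B, D, E, A, C

Computing each straight-line distance from (0.75, 2.80):
B (6.99, 16.42): 15.0 km
D (-13.94, -23.80): 30.4 km
E (-35.41, -8.37): 37.8 km
A (0.88, -41.28): 44.1 km
C (-37.07, -44.63): 60.7 km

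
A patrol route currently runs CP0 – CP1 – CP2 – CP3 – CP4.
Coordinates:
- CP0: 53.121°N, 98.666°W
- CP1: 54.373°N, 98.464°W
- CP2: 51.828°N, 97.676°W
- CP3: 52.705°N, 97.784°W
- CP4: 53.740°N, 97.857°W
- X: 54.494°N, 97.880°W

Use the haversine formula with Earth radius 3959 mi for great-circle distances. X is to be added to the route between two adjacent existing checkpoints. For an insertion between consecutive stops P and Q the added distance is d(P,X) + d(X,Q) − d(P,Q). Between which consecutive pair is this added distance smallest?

between CP1 and CP2

Added distance for inserting X between each consecutive pair:
CP0–CP1: 38.2 mi
CP1–CP2: 30.5 mi
CP2–CP3: 247.3 mi
CP3–CP4: 104.2 mi
Smallest added distance is 30.5 mi, inserting between CP1 and CP2.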